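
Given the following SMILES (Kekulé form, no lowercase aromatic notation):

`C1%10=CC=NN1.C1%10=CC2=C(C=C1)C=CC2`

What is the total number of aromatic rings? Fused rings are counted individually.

The SMILES encodes a five-membered ring with two adjacent nitrogens (one bearing H, one in a double bond) and two double bonds; a six-membered carbon ring with three alternating C=C double bonds, fused to a five-membered carbon ring containing one C=C double bond and one sp³ carbon.
The 5-membered ring with two adjacent nitrogens (one N–H, one =N–) has a continuous p-orbital overlap around the ring; 2 ring double bonds (4 π electrons) plus a heteroatom lone pair (2) give 6 π electrons. Since 6 = 4n+2 (n=1), it is aromatic (pyrazole).
The 6-membered ring has a continuous p-orbital overlap around the ring; 3 ring double bonds give 6 π electrons. Since 6 = 4n+2 (n=1), it is aromatic (benzene ring).
The 5-membered ring has one sp³ carbon, so it is not fully conjugated — not aromatic (cyclopentene ring).
2 of the 3 rings are aromatic. Total: 2.

2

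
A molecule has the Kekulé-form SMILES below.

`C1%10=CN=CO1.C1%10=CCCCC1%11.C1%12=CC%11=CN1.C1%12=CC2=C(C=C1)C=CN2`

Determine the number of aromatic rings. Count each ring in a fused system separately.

The SMILES encodes a five-membered ring with an oxygen at position 1 and a nitrogen at position 3 (in a C=N bond), with two double bonds; a six-membered carbon ring with one C=C double bond; a five-membered ring of four carbons and one nitrogen bearing a hydrogen, with two C=C double bonds; a six-membered carbon ring with three alternating C=C double bonds, fused to a five-membered ring containing one N–H nitrogen and two C=C double bonds.
The 5-membered ring with one oxygen and one =N– is planar and fully conjugated; 2 ring double bonds (4 π electrons) plus a heteroatom lone pair (2) give 6 π electrons. Since 6 = 4n+2 (n=1), it is aromatic (oxazole).
The 6-membered ring has four sp³ carbons, so it is not fully conjugated — not aromatic (cyclohexene).
The 5-membered ring with one N–H is fully conjugated (every ring atom contributes a p orbital); 2 ring double bonds (4 π electrons) plus a heteroatom lone pair (2) give 6 π electrons. 6 = 4(1)+2, so it is aromatic (pyrrole).
The fused 6/5-membered bicyclic (with one N–H) is a single π system with 9 sp² atoms and 10 π electrons from ring double bonds plus a heteroatom lone pair. 10 = 4(2)+2, so the system is aromatic and both rings count as aromatic (indole).
4 of the 5 rings are aromatic. Total: 4.

4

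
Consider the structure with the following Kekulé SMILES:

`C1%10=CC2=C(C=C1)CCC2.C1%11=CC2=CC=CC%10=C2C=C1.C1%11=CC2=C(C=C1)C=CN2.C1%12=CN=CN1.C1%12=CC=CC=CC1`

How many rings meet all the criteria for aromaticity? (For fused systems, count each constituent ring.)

The SMILES encodes a six-membered carbon ring with three alternating C=C double bonds, fused to a saturated five-membered carbon ring; two fused six-membered carbon rings, each with three alternating C=C double bonds; a six-membered carbon ring with three alternating C=C double bonds, fused to a five-membered ring containing one N–H nitrogen and two C=C double bonds; a five-membered ring with nitrogens at positions 1 and 3 (one bearing H, one in a C=N bond) and two double bonds; a seven-membered carbon ring with three C=C double bonds and one sp³ carbon.
The 6-membered ring has a continuous p-orbital overlap around the ring; 3 ring double bonds give 6 π electrons. That satisfies 4n+2 with n=1, so it is aromatic (benzene ring).
The 5-membered ring has three sp³ carbons, so it is not fully conjugated — not aromatic (cyclopentane ring).
The fused 6/6-membered bicyclic is a single π system with 10 sp² atoms and 10 π electrons from ring double bonds. 10 = 4(2)+2, so the system is aromatic and both rings count as aromatic (naphthalene).
The fused 6/5-membered bicyclic (with one N–H) is a single π system with 9 sp² atoms and 10 π electrons from ring double bonds plus a heteroatom lone pair. 10 = 4(2)+2, so the system is aromatic and both rings count as aromatic (indole).
The 5-membered ring with two nitrogens (one N–H, one =N–) has a continuous p-orbital overlap around the ring; 2 ring double bonds (4 π electrons) plus a heteroatom lone pair (2) give 6 π electrons. 6 = 4(1)+2, so it is aromatic (imidazole).
The 7-membered ring has one sp³ carbon, so it is not fully conjugated — not aromatic (cycloheptatriene).
6 of the 8 rings are aromatic. Total: 6.

6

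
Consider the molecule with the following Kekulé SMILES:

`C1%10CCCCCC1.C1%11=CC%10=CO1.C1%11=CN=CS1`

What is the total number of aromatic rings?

The SMILES encodes a seven-membered saturated carbon ring; a five-membered ring of four carbons and one oxygen, with two C=C double bonds; a five-membered ring with a sulfur at position 1 and a nitrogen at position 3 (in a C=N bond), with two double bonds.
The 7-membered ring has only sp³ atoms, so it is not fully conjugated — not aromatic (cycloheptane).
The 5-membered ring with one oxygen has a continuous p-orbital overlap around the ring; 2 ring double bonds (4 π electrons) plus a heteroatom lone pair (2) give 6 π electrons. 6 = 4(1)+2, so it is aromatic (furan).
The 5-membered ring with one sulfur and one =N– is fully conjugated (every ring atom contributes a p orbital); 2 ring double bonds (4 π electrons) plus a heteroatom lone pair (2) give 6 π electrons. Since 6 = 4n+2 (n=1), it is aromatic (thiazole).
2 of the 3 rings are aromatic. Total: 2.

2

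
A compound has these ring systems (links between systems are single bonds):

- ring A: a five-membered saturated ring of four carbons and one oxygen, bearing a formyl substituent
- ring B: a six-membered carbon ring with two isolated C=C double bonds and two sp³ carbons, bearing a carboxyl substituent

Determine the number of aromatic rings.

Ring A has only sp³ atoms, so it is not fully conjugated — not aromatic (tetrahydrofuran).
Ring B has two sp³ carbons, so it is not fully conjugated — not aromatic (1,4-cyclohexadiene).
No ring is aromatic. Total: 0.

0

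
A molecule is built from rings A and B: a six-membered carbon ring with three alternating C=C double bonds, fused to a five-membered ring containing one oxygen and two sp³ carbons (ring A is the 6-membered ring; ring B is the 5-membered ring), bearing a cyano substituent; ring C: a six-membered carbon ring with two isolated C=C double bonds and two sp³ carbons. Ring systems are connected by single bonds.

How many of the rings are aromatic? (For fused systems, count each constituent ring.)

Ring A has a continuous p-orbital overlap around the ring; 3 ring double bonds give 6 π electrons. Since 6 = 4n+2 (n=1), ring A is aromatic (benzene ring).
Ring B has two sp³ carbons, so it is not fully conjugated — not aromatic (oxolane ring).
Ring C has two sp³ carbons, so it is not fully conjugated — not aromatic (1,4-cyclohexadiene).
Aromatic: A. Total: 1.

1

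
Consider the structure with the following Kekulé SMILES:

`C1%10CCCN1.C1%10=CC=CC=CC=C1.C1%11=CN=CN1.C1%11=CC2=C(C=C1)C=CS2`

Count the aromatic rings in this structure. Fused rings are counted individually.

3

The SMILES encodes a five-membered saturated ring of four carbons and one N–H nitrogen; an eight-membered carbon ring with four alternating C=C double bonds; a five-membered ring with nitrogens at positions 1 and 3 (one bearing H, one in a C=N bond) and two double bonds; a six-membered carbon ring with three alternating C=C double bonds, fused to a five-membered ring containing one sulfur and two C=C double bonds.
The 5-membered ring with one N–H has only sp³ atoms, so it is not fully conjugated — not aromatic (pyrrolidine).
The 8-membered ring has only sp² ring atoms; a planar conformation would have a fully conjugated π system of 8 electrons. But 8 = 4(2), which is 4n not 4n+2, so it is not aromatic (cyclooctatetraene) — cyclooctatetraene distorts into a non-planar tub to avoid antiaromaticity.
The 5-membered ring with two nitrogens (one N–H, one =N–) is planar and fully conjugated; 2 ring double bonds (4 π electrons) plus a heteroatom lone pair (2) give 6 π electrons. That satisfies 4n+2 with n=1, so it is aromatic (imidazole).
The fused 6/5-membered bicyclic (with one sulfur) is a single π system with 9 sp² atoms and 10 π electrons from ring double bonds plus a heteroatom lone pair. 10 = 4(2)+2, so the system is aromatic and both rings count as aromatic (benzothiophene).
3 of the 5 rings are aromatic. Total: 3.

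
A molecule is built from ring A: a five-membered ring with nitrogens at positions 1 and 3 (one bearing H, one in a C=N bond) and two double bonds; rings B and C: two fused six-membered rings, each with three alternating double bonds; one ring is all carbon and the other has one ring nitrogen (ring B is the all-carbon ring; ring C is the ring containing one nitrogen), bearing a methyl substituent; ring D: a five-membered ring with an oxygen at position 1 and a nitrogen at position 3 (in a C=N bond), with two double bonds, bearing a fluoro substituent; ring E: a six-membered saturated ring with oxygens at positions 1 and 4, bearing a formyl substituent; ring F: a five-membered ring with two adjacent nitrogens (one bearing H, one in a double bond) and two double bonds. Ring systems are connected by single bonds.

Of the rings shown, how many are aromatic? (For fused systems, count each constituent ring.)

5

Ring A is planar and fully conjugated; 2 ring double bonds (4 π electrons) plus a heteroatom lone pair (2) give 6 π electrons. That satisfies 4n+2 with n=1, so ring A is aromatic (imidazole).
Rings B and C form a fused bicyclic system (with one nitrogen) with 10 sp² atoms and 10 π electrons from ring double bonds. 10 = 4(2)+2, so the system is aromatic and both rings count as aromatic (quinoline).
Ring D has a continuous p-orbital overlap around the ring; 2 ring double bonds (4 π electrons) plus a heteroatom lone pair (2) give 6 π electrons. That satisfies 4n+2 with n=1, so ring D is aromatic (oxazole).
Ring E has only sp³ atoms, so it is not fully conjugated — not aromatic (1,4-dioxane).
Ring F is planar and fully conjugated; 2 ring double bonds (4 π electrons) plus a heteroatom lone pair (2) give 6 π electrons. That satisfies 4n+2 with n=1, so ring F is aromatic (pyrazole).
Aromatic: A, B, C, D, F. Total: 5.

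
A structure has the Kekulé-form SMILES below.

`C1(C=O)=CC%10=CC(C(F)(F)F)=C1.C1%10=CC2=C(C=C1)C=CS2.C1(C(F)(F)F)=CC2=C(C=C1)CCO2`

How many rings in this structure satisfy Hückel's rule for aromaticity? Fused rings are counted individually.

The SMILES encodes a six-membered carbon ring with three alternating C=C double bonds; a six-membered carbon ring with three alternating C=C double bonds, fused to a five-membered ring containing one sulfur and two C=C double bonds; a six-membered carbon ring with three alternating C=C double bonds, fused to a five-membered ring containing one oxygen and two sp³ carbons.
The 6-membered ring has a continuous p-orbital overlap around the ring; 3 ring double bonds give 6 π electrons. 6 = 4(1)+2, so it is aromatic (benzene).
The fused 6/5-membered bicyclic (with one sulfur) is a single π system with 9 sp² atoms and 10 π electrons from ring double bonds plus a heteroatom lone pair. 10 = 4(2)+2, so the system is aromatic and both rings count as aromatic (benzothiophene).
The second 6-membered ring is fully conjugated (every ring atom contributes a p orbital); 3 ring double bonds give 6 π electrons. That satisfies 4n+2 with n=1, so it is aromatic (benzene ring).
The 5-membered ring with one oxygen has two sp³ carbons, so it is not fully conjugated — not aromatic (oxolane ring).
4 of the 5 rings are aromatic. Total: 4.

4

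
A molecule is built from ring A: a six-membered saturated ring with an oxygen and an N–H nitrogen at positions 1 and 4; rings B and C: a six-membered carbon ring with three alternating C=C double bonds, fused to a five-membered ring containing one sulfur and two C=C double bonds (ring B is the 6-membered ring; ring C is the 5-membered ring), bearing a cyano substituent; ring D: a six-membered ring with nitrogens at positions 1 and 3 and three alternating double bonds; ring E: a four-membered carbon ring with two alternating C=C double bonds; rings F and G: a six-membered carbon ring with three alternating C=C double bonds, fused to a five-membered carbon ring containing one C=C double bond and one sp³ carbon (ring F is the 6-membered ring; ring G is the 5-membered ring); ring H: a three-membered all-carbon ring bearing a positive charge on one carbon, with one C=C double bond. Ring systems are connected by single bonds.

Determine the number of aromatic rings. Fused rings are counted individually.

Ring A has only sp³ atoms, so it is not fully conjugated — not aromatic (morpholine).
Rings B and C form a fused bicyclic system (with one sulfur) with 9 sp² atoms and 10 π electrons from ring double bonds plus a heteroatom lone pair. 10 = 4(2)+2, so the system is aromatic and both rings count as aromatic (benzothiophene).
Ring D is planar and fully conjugated; 3 ring double bonds give 6 π electrons. 6 = 4(1)+2, so ring D is aromatic (pyrimidine).
Ring E has only sp² ring atoms; a planar conformation would have a fully conjugated π system of 4 electrons. But 4 = 4(1), which is 4n not 4n+2, so ring E is not aromatic (cyclobutadiene) — cyclobutadiene is antiaromatic and distorts to a rectangle.
Ring F is fully conjugated (every ring atom contributes a p orbital); 3 ring double bonds give 6 π electrons. That satisfies 4n+2 with n=1, so ring F is aromatic (benzene ring).
Ring G has one sp³ carbon, so it is not fully conjugated — not aromatic (cyclopentene ring).
Ring H is fully conjugated (every ring atom contributes a p orbital); 1 ring double bond (2 π electrons) plus the carbocation's empty p orbital (0, but keeps the ring conjugated) give 2 π electrons. That satisfies 4n+2 with n=0, so ring H is aromatic (cyclopropenyl cation).
Aromatic: B, C, D, F, H. Total: 5.

5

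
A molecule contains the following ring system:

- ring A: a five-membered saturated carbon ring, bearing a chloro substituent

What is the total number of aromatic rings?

0

Ring A has only sp³ atoms, so it is not fully conjugated — not aromatic (cyclopentane).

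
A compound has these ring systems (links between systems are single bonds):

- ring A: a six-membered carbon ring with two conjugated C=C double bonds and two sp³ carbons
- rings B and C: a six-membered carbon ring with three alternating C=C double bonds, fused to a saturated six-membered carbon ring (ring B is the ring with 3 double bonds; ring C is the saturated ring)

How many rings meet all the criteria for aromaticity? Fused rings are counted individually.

Ring A has two sp³ carbons, so it is not fully conjugated — not aromatic (1,3-cyclohexadiene).
Ring B is planar and fully conjugated; 3 ring double bonds give 6 π electrons. Since 6 = 4n+2 (n=1), ring B is aromatic (benzene ring).
Ring C has four sp³ carbons, so it is not fully conjugated — not aromatic (cyclohexane ring).
Aromatic: B. Total: 1.

1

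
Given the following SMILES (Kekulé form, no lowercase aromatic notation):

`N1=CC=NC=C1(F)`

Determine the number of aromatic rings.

1

The SMILES encodes a six-membered ring with nitrogens at positions 1 and 4 and three alternating double bonds.
The 6-membered ring with two nitrogens (1,4) has a continuous p-orbital overlap around the ring; 3 ring double bonds give 6 π electrons. 6 = 4(1)+2, so it is aromatic (pyrazine).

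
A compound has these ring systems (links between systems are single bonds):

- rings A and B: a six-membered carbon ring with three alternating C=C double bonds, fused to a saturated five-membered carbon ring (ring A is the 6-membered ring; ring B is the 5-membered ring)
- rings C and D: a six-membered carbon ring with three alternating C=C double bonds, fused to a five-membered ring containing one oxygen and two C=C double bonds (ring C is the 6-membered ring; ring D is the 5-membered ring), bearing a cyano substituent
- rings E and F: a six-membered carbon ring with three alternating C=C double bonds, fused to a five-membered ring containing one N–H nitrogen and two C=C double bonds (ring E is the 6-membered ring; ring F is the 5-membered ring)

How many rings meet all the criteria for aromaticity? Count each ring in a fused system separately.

5

Ring A is fully conjugated (every ring atom contributes a p orbital); 3 ring double bonds give 6 π electrons. Since 6 = 4n+2 (n=1), ring A is aromatic (benzene ring).
Ring B has three sp³ carbons, so it is not fully conjugated — not aromatic (cyclopentane ring).
Rings C and D form a fused bicyclic system (with one oxygen) with 9 sp² atoms and 10 π electrons from ring double bonds plus a heteroatom lone pair. 10 = 4(2)+2, so the system is aromatic and both rings count as aromatic (benzofuran).
Rings E and F form a fused bicyclic system (with one N–H) with 9 sp² atoms and 10 π electrons from ring double bonds plus a heteroatom lone pair. 10 = 4(2)+2, so the system is aromatic and both rings count as aromatic (indole).
Aromatic: A, C, D, E, F. Total: 5.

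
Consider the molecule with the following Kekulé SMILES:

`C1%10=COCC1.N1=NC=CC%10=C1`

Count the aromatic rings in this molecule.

The SMILES encodes a five-membered ring of four carbons and one oxygen, with one C=C double bond and two sp³ carbons; a six-membered ring with two adjacent nitrogens and three alternating double bonds.
The 5-membered ring with one oxygen has two sp³ carbons, so it is not fully conjugated — not aromatic (2,3-dihydrofuran).
The 6-membered ring with two nitrogens (1,2) is planar and fully conjugated; 3 ring double bonds give 6 π electrons. 6 = 4(1)+2, so it is aromatic (pyridazine).
1 of the 2 rings is aromatic. Total: 1.

1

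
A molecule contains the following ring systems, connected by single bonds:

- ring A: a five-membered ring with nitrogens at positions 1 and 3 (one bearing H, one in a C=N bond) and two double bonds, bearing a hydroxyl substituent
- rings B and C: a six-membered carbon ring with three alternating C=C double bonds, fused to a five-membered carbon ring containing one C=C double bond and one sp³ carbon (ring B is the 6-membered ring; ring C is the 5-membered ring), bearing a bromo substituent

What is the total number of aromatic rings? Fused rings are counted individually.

2

Ring A is planar and fully conjugated; 2 ring double bonds (4 π electrons) plus a heteroatom lone pair (2) give 6 π electrons. Since 6 = 4n+2 (n=1), ring A is aromatic (imidazole).
Ring B has a continuous p-orbital overlap around the ring; 3 ring double bonds give 6 π electrons. That satisfies 4n+2 with n=1, so ring B is aromatic (benzene ring).
Ring C has one sp³ carbon, so it is not fully conjugated — not aromatic (cyclopentene ring).
Aromatic: A, B. Total: 2.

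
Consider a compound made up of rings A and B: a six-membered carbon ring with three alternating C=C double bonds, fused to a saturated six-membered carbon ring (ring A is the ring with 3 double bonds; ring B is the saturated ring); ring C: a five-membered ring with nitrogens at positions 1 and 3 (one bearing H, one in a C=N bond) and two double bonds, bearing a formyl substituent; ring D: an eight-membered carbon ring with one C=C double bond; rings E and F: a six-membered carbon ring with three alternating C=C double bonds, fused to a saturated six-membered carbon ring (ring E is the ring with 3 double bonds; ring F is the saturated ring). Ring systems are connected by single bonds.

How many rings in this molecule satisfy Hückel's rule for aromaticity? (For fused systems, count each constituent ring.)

Ring A is planar and fully conjugated; 3 ring double bonds give 6 π electrons. 6 = 4(1)+2, so ring A is aromatic (benzene ring).
Ring B has four sp³ carbons, so it is not fully conjugated — not aromatic (cyclohexane ring).
Ring C has a continuous p-orbital overlap around the ring; 2 ring double bonds (4 π electrons) plus a heteroatom lone pair (2) give 6 π electrons. That satisfies 4n+2 with n=1, so ring C is aromatic (imidazole).
Ring D has six sp³ carbons, so it is not fully conjugated — not aromatic (cyclooctene).
Ring E has a continuous p-orbital overlap around the ring; 3 ring double bonds give 6 π electrons. Since 6 = 4n+2 (n=1), ring E is aromatic (benzene ring).
Ring F has four sp³ carbons, so it is not fully conjugated — not aromatic (cyclohexane ring).
Aromatic: A, C, E. Total: 3.

3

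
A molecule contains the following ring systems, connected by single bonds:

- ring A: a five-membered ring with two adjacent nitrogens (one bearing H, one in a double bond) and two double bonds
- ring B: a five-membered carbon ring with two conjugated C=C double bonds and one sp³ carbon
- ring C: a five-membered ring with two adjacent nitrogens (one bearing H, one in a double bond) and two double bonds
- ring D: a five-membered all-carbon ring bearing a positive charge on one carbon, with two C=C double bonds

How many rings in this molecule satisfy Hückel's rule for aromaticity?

2

Ring A is planar and fully conjugated; 2 ring double bonds (4 π electrons) plus a heteroatom lone pair (2) give 6 π electrons. Since 6 = 4n+2 (n=1), ring A is aromatic (pyrazole).
Ring B has one sp³ carbon, so it is not fully conjugated — not aromatic (cyclopentadiene).
Ring C is planar and fully conjugated; 2 ring double bonds (4 π electrons) plus a heteroatom lone pair (2) give 6 π electrons. That satisfies 4n+2 with n=1, so ring C is aromatic (pyrazole).
Ring D has only sp² ring atoms; a planar conformation would have a fully conjugated π system of 4 electrons. But 4 = 4(1), which is 4n not 4n+2, so ring D is not aromatic (cyclopentadienyl cation).
Aromatic: A, C. Total: 2.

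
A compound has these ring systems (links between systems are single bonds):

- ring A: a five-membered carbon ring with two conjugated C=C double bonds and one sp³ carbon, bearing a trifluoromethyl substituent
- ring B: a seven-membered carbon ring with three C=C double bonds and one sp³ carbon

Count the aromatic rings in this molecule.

0

Ring A has one sp³ carbon, so it is not fully conjugated — not aromatic (cyclopentadiene).
Ring B has one sp³ carbon, so it is not fully conjugated — not aromatic (cycloheptatriene).
No ring is aromatic. Total: 0.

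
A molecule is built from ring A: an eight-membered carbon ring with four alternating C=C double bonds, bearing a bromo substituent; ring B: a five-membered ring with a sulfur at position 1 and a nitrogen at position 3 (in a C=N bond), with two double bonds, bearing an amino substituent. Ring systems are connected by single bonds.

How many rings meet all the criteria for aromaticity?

Ring A has only sp² ring atoms; a planar conformation would have a fully conjugated π system of 8 electrons. But 8 = 4(2), which is 4n not 4n+2, so ring A is not aromatic (cyclooctatetraene) — cyclooctatetraene distorts into a non-planar tub to avoid antiaromaticity.
Ring B is planar and fully conjugated; 2 ring double bonds (4 π electrons) plus a heteroatom lone pair (2) give 6 π electrons. That satisfies 4n+2 with n=1, so ring B is aromatic (thiazole).
Aromatic: B. Total: 1.

1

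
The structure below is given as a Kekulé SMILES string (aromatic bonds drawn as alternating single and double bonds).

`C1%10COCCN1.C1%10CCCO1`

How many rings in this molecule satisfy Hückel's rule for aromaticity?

0

The SMILES encodes a six-membered saturated ring with an oxygen and an N–H nitrogen at positions 1 and 4; a five-membered saturated ring of four carbons and one oxygen.
The 6-membered ring with one oxygen and one N–H (1,4) has only sp³ atoms, so it is not fully conjugated — not aromatic (morpholine).
The 5-membered ring with one oxygen has only sp³ atoms, so it is not fully conjugated — not aromatic (tetrahydrofuran).
None of the rings are aromatic. Total: 0.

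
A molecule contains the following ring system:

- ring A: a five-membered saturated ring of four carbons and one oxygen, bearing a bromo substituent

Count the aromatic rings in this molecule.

Ring A has only sp³ atoms, so it is not fully conjugated — not aromatic (tetrahydrofuran).

0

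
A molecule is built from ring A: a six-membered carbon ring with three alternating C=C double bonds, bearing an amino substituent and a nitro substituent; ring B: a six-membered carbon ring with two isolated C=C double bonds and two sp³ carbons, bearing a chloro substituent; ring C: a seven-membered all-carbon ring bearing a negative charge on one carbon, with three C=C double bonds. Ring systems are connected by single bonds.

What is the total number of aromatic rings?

Ring A has a continuous p-orbital overlap around the ring; 3 ring double bonds give 6 π electrons. Since 6 = 4n+2 (n=1), ring A is aromatic (benzene).
Ring B has two sp³ carbons, so it is not fully conjugated — not aromatic (1,4-cyclohexadiene).
Ring C has only sp² ring atoms; a planar conformation would have a fully conjugated π system of 8 electrons. But 8 = 4(2), which is 4n not 4n+2, so ring C is not aromatic (cycloheptatrienyl anion).
Aromatic: A. Total: 1.

1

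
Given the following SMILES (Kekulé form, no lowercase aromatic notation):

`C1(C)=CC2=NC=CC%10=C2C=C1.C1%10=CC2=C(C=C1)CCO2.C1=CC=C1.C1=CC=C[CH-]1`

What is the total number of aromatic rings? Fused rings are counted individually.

The SMILES encodes two fused six-membered rings, each with three alternating double bonds; one ring is all carbon and the other has one ring nitrogen; a six-membered carbon ring with three alternating C=C double bonds, fused to a five-membered ring containing one oxygen and two sp³ carbons; a four-membered carbon ring with two alternating C=C double bonds; a five-membered all-carbon ring bearing a negative charge on one carbon, with two C=C double bonds.
The fused 6/6-membered bicyclic (with one nitrogen) is a single π system with 10 sp² atoms and 10 π electrons from ring double bonds. 10 = 4(2)+2, so the system is aromatic and both rings count as aromatic (quinoline).
The 6-membered ring is fully conjugated (every ring atom contributes a p orbital); 3 ring double bonds give 6 π electrons. That satisfies 4n+2 with n=1, so it is aromatic (benzene ring).
The 5-membered ring with one oxygen has two sp³ carbons, so it is not fully conjugated — not aromatic (oxolane ring).
The 4-membered ring has only sp² ring atoms; a planar conformation would have a fully conjugated π system of 4 electrons. But 4 = 4(1), which is 4n not 4n+2, so it is not aromatic (cyclobutadiene) — cyclobutadiene is antiaromatic and distorts to a rectangle.
The 5-membered ring is planar and fully conjugated; 2 ring double bonds (4 π electrons) plus the carbanion lone pair (2) give 6 π electrons. That satisfies 4n+2 with n=1, so it is aromatic (cyclopentadienyl anion).
4 of the 6 rings are aromatic. Total: 4.

4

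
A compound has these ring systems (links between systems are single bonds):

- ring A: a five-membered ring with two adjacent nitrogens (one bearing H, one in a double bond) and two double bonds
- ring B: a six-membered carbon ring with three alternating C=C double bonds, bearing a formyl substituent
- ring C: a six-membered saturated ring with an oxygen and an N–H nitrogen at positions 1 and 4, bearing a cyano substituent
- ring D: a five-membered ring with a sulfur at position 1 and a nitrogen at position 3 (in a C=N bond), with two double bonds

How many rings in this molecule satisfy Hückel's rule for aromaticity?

3

Ring A is planar and fully conjugated; 2 ring double bonds (4 π electrons) plus a heteroatom lone pair (2) give 6 π electrons. 6 = 4(1)+2, so ring A is aromatic (pyrazole).
Ring B is fully conjugated (every ring atom contributes a p orbital); 3 ring double bonds give 6 π electrons. Since 6 = 4n+2 (n=1), ring B is aromatic (benzene).
Ring C has only sp³ atoms, so it is not fully conjugated — not aromatic (morpholine).
Ring D is planar and fully conjugated; 2 ring double bonds (4 π electrons) plus a heteroatom lone pair (2) give 6 π electrons. Since 6 = 4n+2 (n=1), ring D is aromatic (thiazole).
Aromatic: A, B, D. Total: 3.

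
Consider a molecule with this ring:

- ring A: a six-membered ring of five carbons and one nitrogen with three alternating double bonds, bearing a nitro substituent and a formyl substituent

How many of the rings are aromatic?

1

Ring A is planar and fully conjugated; 3 ring double bonds give 6 π electrons. That satisfies 4n+2 with n=1, so ring A is aromatic (pyridine).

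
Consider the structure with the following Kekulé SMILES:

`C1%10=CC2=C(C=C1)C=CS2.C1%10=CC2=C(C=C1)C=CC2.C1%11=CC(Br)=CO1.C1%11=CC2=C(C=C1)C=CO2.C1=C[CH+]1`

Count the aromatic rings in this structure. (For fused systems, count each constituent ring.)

7

The SMILES encodes a six-membered carbon ring with three alternating C=C double bonds, fused to a five-membered ring containing one sulfur and two C=C double bonds; a six-membered carbon ring with three alternating C=C double bonds, fused to a five-membered carbon ring containing one C=C double bond and one sp³ carbon; a five-membered ring of four carbons and one oxygen, with two C=C double bonds; a six-membered carbon ring with three alternating C=C double bonds, fused to a five-membered ring containing one oxygen and two C=C double bonds; a three-membered all-carbon ring bearing a positive charge on one carbon, with one C=C double bond.
The fused 6/5-membered bicyclic (with one sulfur) is a single π system with 9 sp² atoms and 10 π electrons from ring double bonds plus a heteroatom lone pair. 10 = 4(2)+2, so the system is aromatic and both rings count as aromatic (benzothiophene).
The 6-membered ring is planar and fully conjugated; 3 ring double bonds give 6 π electrons. That satisfies 4n+2 with n=1, so it is aromatic (benzene ring).
The 5-membered ring has one sp³ carbon, so it is not fully conjugated — not aromatic (cyclopentene ring).
The 5-membered ring with one oxygen is planar and fully conjugated; 2 ring double bonds (4 π electrons) plus a heteroatom lone pair (2) give 6 π electrons. Since 6 = 4n+2 (n=1), it is aromatic (furan).
The fused 6/5-membered bicyclic (with one oxygen) is a single π system with 9 sp² atoms and 10 π electrons from ring double bonds plus a heteroatom lone pair. 10 = 4(2)+2, so the system is aromatic and both rings count as aromatic (benzofuran).
The 3-membered ring is planar and fully conjugated; 1 ring double bond (2 π electrons) plus the carbocation's empty p orbital (0, but keeps the ring conjugated) give 2 π electrons. That satisfies 4n+2 with n=0, so it is aromatic (cyclopropenyl cation).
7 of the 8 rings are aromatic. Total: 7.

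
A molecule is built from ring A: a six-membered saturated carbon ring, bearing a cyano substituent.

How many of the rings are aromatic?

Ring A has only sp³ atoms, so it is not fully conjugated — not aromatic (cyclohexane).

0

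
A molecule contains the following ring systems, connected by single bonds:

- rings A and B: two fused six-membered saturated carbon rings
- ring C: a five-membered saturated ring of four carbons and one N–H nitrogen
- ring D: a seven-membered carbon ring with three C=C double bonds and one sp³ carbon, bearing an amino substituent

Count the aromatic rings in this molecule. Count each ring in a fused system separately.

Ring A has only sp³ atoms, so it is not fully conjugated — not aromatic (cyclohexane ring).
Ring B has only sp³ atoms, so it is not fully conjugated — not aromatic (cyclohexane ring).
Ring C has only sp³ atoms, so it is not fully conjugated — not aromatic (pyrrolidine).
Ring D has one sp³ carbon, so it is not fully conjugated — not aromatic (cycloheptatriene).
No ring is aromatic. Total: 0.

0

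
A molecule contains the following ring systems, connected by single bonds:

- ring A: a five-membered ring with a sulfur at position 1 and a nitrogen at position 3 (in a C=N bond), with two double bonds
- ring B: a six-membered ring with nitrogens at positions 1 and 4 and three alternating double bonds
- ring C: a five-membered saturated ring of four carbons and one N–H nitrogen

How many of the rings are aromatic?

2

Ring A is planar and fully conjugated; 2 ring double bonds (4 π electrons) plus a heteroatom lone pair (2) give 6 π electrons. 6 = 4(1)+2, so ring A is aromatic (thiazole).
Ring B is fully conjugated (every ring atom contributes a p orbital); 3 ring double bonds give 6 π electrons. 6 = 4(1)+2, so ring B is aromatic (pyrazine).
Ring C has only sp³ atoms, so it is not fully conjugated — not aromatic (pyrrolidine).
Aromatic: A, B. Total: 2.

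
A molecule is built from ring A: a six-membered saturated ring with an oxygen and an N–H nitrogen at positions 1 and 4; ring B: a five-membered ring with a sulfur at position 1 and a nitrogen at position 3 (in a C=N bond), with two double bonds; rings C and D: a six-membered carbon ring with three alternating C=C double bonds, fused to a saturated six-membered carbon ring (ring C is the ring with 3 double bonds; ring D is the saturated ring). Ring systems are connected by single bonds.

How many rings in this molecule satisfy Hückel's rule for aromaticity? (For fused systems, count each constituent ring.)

2

Ring A has only sp³ atoms, so it is not fully conjugated — not aromatic (morpholine).
Ring B is fully conjugated (every ring atom contributes a p orbital); 2 ring double bonds (4 π electrons) plus a heteroatom lone pair (2) give 6 π electrons. Since 6 = 4n+2 (n=1), ring B is aromatic (thiazole).
Ring C has a continuous p-orbital overlap around the ring; 3 ring double bonds give 6 π electrons. 6 = 4(1)+2, so ring C is aromatic (benzene ring).
Ring D has four sp³ carbons, so it is not fully conjugated — not aromatic (cyclohexane ring).
Aromatic: B, C. Total: 2.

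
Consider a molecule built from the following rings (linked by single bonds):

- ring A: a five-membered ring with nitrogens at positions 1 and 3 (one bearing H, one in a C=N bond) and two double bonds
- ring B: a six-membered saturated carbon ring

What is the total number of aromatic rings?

Ring A is planar and fully conjugated; 2 ring double bonds (4 π electrons) plus a heteroatom lone pair (2) give 6 π electrons. That satisfies 4n+2 with n=1, so ring A is aromatic (imidazole).
Ring B has only sp³ atoms, so it is not fully conjugated — not aromatic (cyclohexane).
Aromatic: A. Total: 1.

1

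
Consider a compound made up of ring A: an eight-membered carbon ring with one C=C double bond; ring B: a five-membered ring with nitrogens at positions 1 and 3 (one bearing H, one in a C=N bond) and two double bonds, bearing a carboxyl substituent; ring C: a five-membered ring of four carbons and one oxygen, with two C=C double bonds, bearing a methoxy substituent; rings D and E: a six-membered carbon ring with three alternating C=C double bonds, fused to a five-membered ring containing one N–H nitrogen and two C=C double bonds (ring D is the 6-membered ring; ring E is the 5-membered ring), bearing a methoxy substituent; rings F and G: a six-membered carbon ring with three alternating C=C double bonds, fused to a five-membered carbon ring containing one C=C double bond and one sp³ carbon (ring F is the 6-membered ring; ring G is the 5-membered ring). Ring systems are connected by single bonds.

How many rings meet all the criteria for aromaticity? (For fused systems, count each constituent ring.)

5

Ring A has six sp³ carbons, so it is not fully conjugated — not aromatic (cyclooctene).
Ring B is planar and fully conjugated; 2 ring double bonds (4 π electrons) plus a heteroatom lone pair (2) give 6 π electrons. That satisfies 4n+2 with n=1, so ring B is aromatic (imidazole).
Ring C has a continuous p-orbital overlap around the ring; 2 ring double bonds (4 π electrons) plus a heteroatom lone pair (2) give 6 π electrons. That satisfies 4n+2 with n=1, so ring C is aromatic (furan).
Rings D and E form a fused bicyclic system (with one N–H) with 9 sp² atoms and 10 π electrons from ring double bonds plus a heteroatom lone pair. 10 = 4(2)+2, so the system is aromatic and both rings count as aromatic (indole).
Ring F is planar and fully conjugated; 3 ring double bonds give 6 π electrons. That satisfies 4n+2 with n=1, so ring F is aromatic (benzene ring).
Ring G has one sp³ carbon, so it is not fully conjugated — not aromatic (cyclopentene ring).
Aromatic: B, C, D, E, F. Total: 5.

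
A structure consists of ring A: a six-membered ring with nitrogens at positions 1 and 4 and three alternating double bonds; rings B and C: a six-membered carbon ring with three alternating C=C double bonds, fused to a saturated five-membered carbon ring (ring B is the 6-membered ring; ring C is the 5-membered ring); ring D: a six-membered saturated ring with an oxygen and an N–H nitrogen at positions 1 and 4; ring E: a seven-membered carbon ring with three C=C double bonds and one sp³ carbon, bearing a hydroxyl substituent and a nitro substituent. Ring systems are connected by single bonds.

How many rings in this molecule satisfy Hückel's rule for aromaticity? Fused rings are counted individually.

Ring A has a continuous p-orbital overlap around the ring; 3 ring double bonds give 6 π electrons. Since 6 = 4n+2 (n=1), ring A is aromatic (pyrazine).
Ring B is planar and fully conjugated; 3 ring double bonds give 6 π electrons. Since 6 = 4n+2 (n=1), ring B is aromatic (benzene ring).
Ring C has three sp³ carbons, so it is not fully conjugated — not aromatic (cyclopentane ring).
Ring D has only sp³ atoms, so it is not fully conjugated — not aromatic (morpholine).
Ring E has one sp³ carbon, so it is not fully conjugated — not aromatic (cycloheptatriene).
Aromatic: A, B. Total: 2.

2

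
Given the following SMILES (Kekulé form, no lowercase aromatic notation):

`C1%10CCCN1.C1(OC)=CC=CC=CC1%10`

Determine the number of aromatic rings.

0

The SMILES encodes a five-membered saturated ring of four carbons and one N–H nitrogen; a seven-membered carbon ring with three C=C double bonds and one sp³ carbon.
The 5-membered ring with one N–H has only sp³ atoms, so it is not fully conjugated — not aromatic (pyrrolidine).
The 7-membered ring has one sp³ carbon, so it is not fully conjugated — not aromatic (cycloheptatriene).
None of the rings are aromatic. Total: 0.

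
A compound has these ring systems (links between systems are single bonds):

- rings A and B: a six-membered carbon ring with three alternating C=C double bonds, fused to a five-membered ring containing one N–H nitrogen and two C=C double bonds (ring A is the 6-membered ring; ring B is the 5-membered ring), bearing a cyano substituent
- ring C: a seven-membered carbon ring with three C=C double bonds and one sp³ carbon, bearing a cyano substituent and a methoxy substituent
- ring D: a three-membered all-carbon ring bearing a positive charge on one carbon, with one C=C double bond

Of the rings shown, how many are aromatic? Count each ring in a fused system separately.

Rings A and B form a fused bicyclic system (with one N–H) with 9 sp² atoms and 10 π electrons from ring double bonds plus a heteroatom lone pair. 10 = 4(2)+2, so the system is aromatic and both rings count as aromatic (indole).
Ring C has one sp³ carbon, so it is not fully conjugated — not aromatic (cycloheptatriene).
Ring D has a continuous p-orbital overlap around the ring; 1 ring double bond (2 π electrons) plus the carbocation's empty p orbital (0, but keeps the ring conjugated) give 2 π electrons. Since 2 = 4n+2 (n=0), ring D is aromatic (cyclopropenyl cation).
Aromatic: A, B, D. Total: 3.

3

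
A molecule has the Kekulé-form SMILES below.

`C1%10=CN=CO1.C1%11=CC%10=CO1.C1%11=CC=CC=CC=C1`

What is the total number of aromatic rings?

The SMILES encodes a five-membered ring with an oxygen at position 1 and a nitrogen at position 3 (in a C=N bond), with two double bonds; a five-membered ring of four carbons and one oxygen, with two C=C double bonds; an eight-membered carbon ring with four alternating C=C double bonds.
The 5-membered ring with one oxygen and one =N– is fully conjugated (every ring atom contributes a p orbital); 2 ring double bonds (4 π electrons) plus a heteroatom lone pair (2) give 6 π electrons. 6 = 4(1)+2, so it is aromatic (oxazole).
The 5-membered ring with one oxygen is planar and fully conjugated; 2 ring double bonds (4 π electrons) plus a heteroatom lone pair (2) give 6 π electrons. Since 6 = 4n+2 (n=1), it is aromatic (furan).
The 8-membered ring has only sp² ring atoms; a planar conformation would have a fully conjugated π system of 8 electrons. But 8 = 4(2), which is 4n not 4n+2, so it is not aromatic (cyclooctatetraene) — cyclooctatetraene distorts into a non-planar tub to avoid antiaromaticity.
2 of the 3 rings are aromatic. Total: 2.

2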